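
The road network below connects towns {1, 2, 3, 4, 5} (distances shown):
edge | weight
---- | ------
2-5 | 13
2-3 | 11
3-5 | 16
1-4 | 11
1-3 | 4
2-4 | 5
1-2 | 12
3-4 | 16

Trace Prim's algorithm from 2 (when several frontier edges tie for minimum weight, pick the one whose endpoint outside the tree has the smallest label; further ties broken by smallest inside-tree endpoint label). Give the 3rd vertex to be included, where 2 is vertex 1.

Prim's algorithm from 2:
Step 1: frontier [2-4 5, 2-3 11, 1-2 12, 2-5 13] → take 2-4 (5); add 4.
Step 2: frontier [2-3 11, 1-2 12, 2-5 13, 1-4 11, 3-4 16] → take 1-4 (11); add 1.
Step 3: frontier [1-3 4, 2-3 11, 2-5 13, 3-4 16] → take 1-3 (4); add 3.
Step 4: frontier [2-5 13, 3-5 16] → take 2-5 (13); add 5.
Vertex order: 2, 4, 1, 3, 5. The 3rd vertex is 1.

1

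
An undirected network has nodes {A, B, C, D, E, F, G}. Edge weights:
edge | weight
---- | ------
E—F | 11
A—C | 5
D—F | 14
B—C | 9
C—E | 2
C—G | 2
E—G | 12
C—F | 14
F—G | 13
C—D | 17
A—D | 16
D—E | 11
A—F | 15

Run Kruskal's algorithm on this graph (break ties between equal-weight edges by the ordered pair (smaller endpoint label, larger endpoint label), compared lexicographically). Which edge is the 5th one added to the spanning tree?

D-E

Sort edges by weight, then run Kruskal:
C—E (2): add. Components now {A} {B} {C,E} {D} {F} {G}
C—G (2): add. Components now {A} {B} {C,E,G} {D} {F}
A—C (5): add. Components now {A,C,E,G} {B} {D} {F}
B—C (9): add. Components now {A,B,C,E,G} {D} {F}
D—E (11): add. Components now {A,B,C,D,E,G} {F}
E—F (11): add. Components now {A,B,C,D,E,F,G}
The 5th edge added is D—E.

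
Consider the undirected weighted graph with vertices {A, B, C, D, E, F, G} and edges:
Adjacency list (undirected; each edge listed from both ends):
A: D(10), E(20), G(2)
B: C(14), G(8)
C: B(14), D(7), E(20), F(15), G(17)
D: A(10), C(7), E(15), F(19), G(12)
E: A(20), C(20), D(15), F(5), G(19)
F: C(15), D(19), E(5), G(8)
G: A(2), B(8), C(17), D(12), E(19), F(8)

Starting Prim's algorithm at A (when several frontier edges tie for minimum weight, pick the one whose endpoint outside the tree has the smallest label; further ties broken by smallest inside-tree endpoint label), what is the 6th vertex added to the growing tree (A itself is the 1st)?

D

Grow the tree from A using Prim:
Step 1: cheapest edge leaving the tree is A—G (2); add G.
Step 2: cheapest edge leaving the tree is B—G (8); add B.
Step 3: cheapest edge leaving the tree is F—G (8); add F.
Step 4: cheapest edge leaving the tree is E—F (5); add E.
Step 5: cheapest edge leaving the tree is A—D (10); add D.
Step 6: cheapest edge leaving the tree is C—D (7); add C.
Vertex order: A, G, B, F, E, D, C. The 6th vertex is D.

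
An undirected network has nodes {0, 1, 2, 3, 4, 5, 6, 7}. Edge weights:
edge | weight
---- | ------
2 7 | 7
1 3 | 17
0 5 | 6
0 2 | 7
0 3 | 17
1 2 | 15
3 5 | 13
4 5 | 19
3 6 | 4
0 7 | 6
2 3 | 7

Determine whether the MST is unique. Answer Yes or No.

No

Kruskal: consider edges lightest-first.
3 6 (4): add — endpoints in different components.
0 5 (6): add — endpoints in different components.
0 7 (6): add — endpoints in different components.
0 2 (7): add — endpoints in different components.
2 3 (7): add — endpoints in different components.
2 7 (7): skip — 2 and 7 already connected.
3 5 (13): skip — 3 and 5 already connected.
1 2 (15): add — endpoints in different components.
0 3 (17): skip — 0 and 3 already connected.
1 3 (17): skip — 1 and 3 already connected.
4 5 (19): add — endpoints in different components.
Non-tree edge 2 7 has weight 7, equal to the heaviest edge on its tree cycle — swapping gives another MST of the same weight. Not unique.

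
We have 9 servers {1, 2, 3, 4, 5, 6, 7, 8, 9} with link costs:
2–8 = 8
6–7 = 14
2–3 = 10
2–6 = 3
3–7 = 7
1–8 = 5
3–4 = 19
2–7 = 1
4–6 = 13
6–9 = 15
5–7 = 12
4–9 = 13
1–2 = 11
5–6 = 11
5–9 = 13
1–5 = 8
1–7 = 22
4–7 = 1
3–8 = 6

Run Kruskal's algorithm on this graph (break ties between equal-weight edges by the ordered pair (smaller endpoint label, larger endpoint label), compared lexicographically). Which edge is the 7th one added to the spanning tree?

Sort edges by weight, then run Kruskal:
2–7 (1): add — endpoints in different components.
4–7 (1): add — endpoints in different components.
2–6 (3): add — endpoints in different components.
1–8 (5): add — endpoints in different components.
3–8 (6): add — endpoints in different components.
3–7 (7): add — endpoints in different components.
1–5 (8): add — endpoints in different components.
2–8 (8): skip — 2 and 8 already connected.
2–3 (10): skip — 2 and 3 already connected.
1–2 (11): skip — 1 and 2 already connected.
5–6 (11): skip — 5 and 6 already connected.
5–7 (12): skip — 5 and 7 already connected.
4–6 (13): skip — 4 and 6 already connected.
4–9 (13): add — endpoints in different components.
The 7th edge added is 1–5.

1-5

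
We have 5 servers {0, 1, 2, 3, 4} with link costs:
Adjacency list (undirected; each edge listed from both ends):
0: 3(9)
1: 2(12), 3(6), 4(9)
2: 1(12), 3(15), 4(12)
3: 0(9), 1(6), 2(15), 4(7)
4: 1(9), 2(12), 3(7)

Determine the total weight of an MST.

Kruskal's algorithm — process edges by increasing weight (ties by edge label):
1 3 (6): add. Components now {0} {1,3} {2} {4}
3 4 (7): add. Components now {0} {1,3,4} {2}
0 3 (9): add. Components now {0,1,3,4} {2}
1 4 (9): skip — 1 and 4 already connected.
1 2 (12): add. Components now {0,1,2,3,4}
MST edges: 1 3, 3 4, 0 3, 1 2; total weight 6+7+9+12 = 34.

34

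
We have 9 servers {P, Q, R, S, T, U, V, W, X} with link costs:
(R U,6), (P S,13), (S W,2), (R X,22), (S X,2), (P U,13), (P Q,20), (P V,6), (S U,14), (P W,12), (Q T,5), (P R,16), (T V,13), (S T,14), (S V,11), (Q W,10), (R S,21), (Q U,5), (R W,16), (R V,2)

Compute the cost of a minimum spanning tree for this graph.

38

Kruskal: consider edges lightest-first.
R V (2): add — endpoints in different components.
S W (2): add — endpoints in different components.
S X (2): add — endpoints in different components.
Q T (5): add — endpoints in different components.
Q U (5): add — endpoints in different components.
P V (6): add — endpoints in different components.
R U (6): add — endpoints in different components.
Q W (10): add — endpoints in different components.
MST edges: R V, S W, S X, Q T, Q U, P V, R U, Q W; total weight 2+2+2+5+5+6+6+10 = 38.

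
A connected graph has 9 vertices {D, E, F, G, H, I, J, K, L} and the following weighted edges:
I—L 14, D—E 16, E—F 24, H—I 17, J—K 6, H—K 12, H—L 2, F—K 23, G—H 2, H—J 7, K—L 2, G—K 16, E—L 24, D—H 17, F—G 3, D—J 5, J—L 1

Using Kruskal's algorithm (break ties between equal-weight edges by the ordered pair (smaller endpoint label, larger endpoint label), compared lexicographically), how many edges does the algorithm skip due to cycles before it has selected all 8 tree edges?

3

Kruskal: consider edges lightest-first.
J—L (1): add — endpoints in different components.
G—H (2): add — endpoints in different components.
H—L (2): add — endpoints in different components.
K—L (2): add — endpoints in different components.
F—G (3): add — endpoints in different components.
D—J (5): add — endpoints in different components.
J—K (6): skip — J and K already connected.
H—J (7): skip — H and J already connected.
H—K (12): skip — H and K already connected.
I—L (14): add — endpoints in different components.
D—E (16): add — endpoints in different components.
Edges rejected before the tree was complete: 3.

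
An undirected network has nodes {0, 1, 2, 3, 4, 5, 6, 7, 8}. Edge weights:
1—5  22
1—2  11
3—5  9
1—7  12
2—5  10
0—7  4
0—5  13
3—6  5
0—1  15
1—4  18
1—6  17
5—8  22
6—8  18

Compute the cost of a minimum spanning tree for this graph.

Prim's algorithm from 4:
Step 1: frontier [1—4 18] → take 1—4 (18); add 1.
Step 2: frontier [1—2 11, 1—7 12, 0—1 15, 1—6 17, 1—5 22] → take 1—2 (11); add 2.
Step 3: frontier [1—7 12, 0—1 15, 1—6 17, 1—5 22, 2—5 10] → take 2—5 (10); add 5.
Step 4: frontier [1—7 12, 0—1 15, 1—6 17, 3—5 9, 0—5 13, 5—8 22] → take 3—5 (9); add 3.
Step 5: frontier [1—7 12, 0—1 15, 1—6 17, 3—6 5, 0—5 13, 5—8 22] → take 3—6 (5); add 6.
Step 6: frontier [1—7 12, 0—1 15, 0—5 13, 5—8 22, 6—8 18] → take 1—7 (12); add 7.
Step 7: frontier [0—1 15, 0—5 13, 5—8 22, 6—8 18, 0—7 4] → take 0—7 (4); add 0.
Step 8: frontier [5—8 22, 6—8 18] → take 6—8 (18); add 8.
MST edges: 1—4, 1—2, 2—5, 3—5, 3—6, 1—7, 0—7, 6—8; total weight 18+11+10+9+5+12+4+18 = 87.

87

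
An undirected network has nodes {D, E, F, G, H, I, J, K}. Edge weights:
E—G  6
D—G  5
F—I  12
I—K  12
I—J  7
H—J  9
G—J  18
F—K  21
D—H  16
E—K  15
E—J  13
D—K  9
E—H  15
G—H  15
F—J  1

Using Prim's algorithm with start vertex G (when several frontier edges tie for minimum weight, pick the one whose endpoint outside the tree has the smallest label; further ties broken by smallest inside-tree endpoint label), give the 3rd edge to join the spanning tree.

D-K

Prim, starting at G.
Step 1: cheapest edge leaving the tree is D—G (5); add D.
Step 2: cheapest edge leaving the tree is E—G (6); add E.
Step 3: cheapest edge leaving the tree is D—K (9); add K.
Step 4: cheapest edge leaving the tree is I—K (12); add I.
Step 5: cheapest edge leaving the tree is I—J (7); add J.
Step 6: cheapest edge leaving the tree is F—J (1); add F.
Step 7: cheapest edge leaving the tree is H—J (9); add H.
The 3rd edge added is D—K.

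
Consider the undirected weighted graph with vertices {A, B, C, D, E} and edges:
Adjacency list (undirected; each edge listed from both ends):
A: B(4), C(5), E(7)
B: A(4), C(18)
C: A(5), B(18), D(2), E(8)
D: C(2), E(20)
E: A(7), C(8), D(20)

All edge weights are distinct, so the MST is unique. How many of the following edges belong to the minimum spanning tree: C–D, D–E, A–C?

Sort edges by weight, then run Kruskal:
C–D (2): add. Components now {A} {B} {C,D} {E}
A–B (4): add. Components now {A,B} {C,D} {E}
A–C (5): add. Components now {A,B,C,D} {E}
A–E (7): add. Components now {A,B,C,D,E}
MST edge set: {C–D, A–B, A–C, A–E}.
Of the listed edges, {C–D, A–C} are in the MST → 2.

2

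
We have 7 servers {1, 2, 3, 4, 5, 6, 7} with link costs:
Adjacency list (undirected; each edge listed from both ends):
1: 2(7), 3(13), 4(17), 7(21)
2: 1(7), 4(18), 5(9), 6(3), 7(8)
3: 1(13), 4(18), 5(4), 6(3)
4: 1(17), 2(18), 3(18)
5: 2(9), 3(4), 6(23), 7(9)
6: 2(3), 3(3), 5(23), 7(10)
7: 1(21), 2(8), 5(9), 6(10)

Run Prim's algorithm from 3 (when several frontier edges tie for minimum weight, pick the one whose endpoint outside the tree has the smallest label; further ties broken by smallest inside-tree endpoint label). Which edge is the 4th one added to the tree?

1-2

Grow the tree from 3 using Prim:
Step 1: cheapest edge leaving the tree is 3-6 (3); add 6.
Step 2: cheapest edge leaving the tree is 2-6 (3); add 2.
Step 3: cheapest edge leaving the tree is 3-5 (4); add 5.
Step 4: cheapest edge leaving the tree is 1-2 (7); add 1.
Step 5: cheapest edge leaving the tree is 2-7 (8); add 7.
Step 6: cheapest edge leaving the tree is 1-4 (17); add 4.
The 4th edge added is 1-2.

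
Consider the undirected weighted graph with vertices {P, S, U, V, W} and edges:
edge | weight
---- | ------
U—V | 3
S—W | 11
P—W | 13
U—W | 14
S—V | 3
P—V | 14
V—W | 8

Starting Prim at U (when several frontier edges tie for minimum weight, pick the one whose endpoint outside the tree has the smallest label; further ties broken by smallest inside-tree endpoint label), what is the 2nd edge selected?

S-V

Prim, starting at U.
Step 1: frontier [U—V 3, U—W 14] → take U—V (3); add V.
Step 2: frontier [U—W 14, S—V 3, V—W 8, P—V 14] → take S—V (3); add S.
Step 3: frontier [S—W 11, U—W 14, V—W 8, P—V 14] → take V—W (8); add W.
Step 4: frontier [P—V 14, P—W 13] → take P—W (13); add P.
The 2nd edge added is S—V.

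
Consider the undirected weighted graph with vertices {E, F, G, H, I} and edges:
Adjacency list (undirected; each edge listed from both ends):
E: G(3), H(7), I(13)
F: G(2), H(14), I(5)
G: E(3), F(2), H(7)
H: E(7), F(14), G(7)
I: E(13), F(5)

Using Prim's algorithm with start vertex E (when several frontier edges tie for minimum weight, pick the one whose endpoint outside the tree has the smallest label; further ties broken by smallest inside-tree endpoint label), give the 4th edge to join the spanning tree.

E-H

Prim's algorithm from E:
Step 1: cheapest edge leaving the tree is E—G (3); add G.
Step 2: cheapest edge leaving the tree is F—G (2); add F.
Step 3: cheapest edge leaving the tree is F—I (5); add I.
Step 4: cheapest edge leaving the tree is E—H (7); add H.
The 4th edge added is E—H.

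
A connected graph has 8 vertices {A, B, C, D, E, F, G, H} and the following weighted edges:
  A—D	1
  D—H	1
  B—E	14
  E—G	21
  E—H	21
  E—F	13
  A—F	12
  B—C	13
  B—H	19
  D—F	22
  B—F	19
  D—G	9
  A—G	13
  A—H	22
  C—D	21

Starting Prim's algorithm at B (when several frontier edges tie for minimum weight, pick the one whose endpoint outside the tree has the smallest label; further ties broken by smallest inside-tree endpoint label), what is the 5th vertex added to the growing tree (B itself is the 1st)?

Grow the tree from B using Prim:
Step 1: cheapest edge leaving the tree is B—C (13); add C.
Step 2: cheapest edge leaving the tree is B—E (14); add E.
Step 3: cheapest edge leaving the tree is E—F (13); add F.
Step 4: cheapest edge leaving the tree is A—F (12); add A.
Step 5: cheapest edge leaving the tree is A—D (1); add D.
Step 6: cheapest edge leaving the tree is D—H (1); add H.
Step 7: cheapest edge leaving the tree is D—G (9); add G.
Vertex order: B, C, E, F, A, D, H, G. The 5th vertex is A.

A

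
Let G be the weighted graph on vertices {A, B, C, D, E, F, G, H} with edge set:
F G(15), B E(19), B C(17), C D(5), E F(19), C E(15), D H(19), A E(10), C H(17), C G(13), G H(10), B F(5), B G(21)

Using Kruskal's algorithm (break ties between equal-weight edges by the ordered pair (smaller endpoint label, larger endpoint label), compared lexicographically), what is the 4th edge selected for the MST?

G-H

Kruskal: consider edges lightest-first.
B F (5): add — endpoints in different components.
C D (5): add — endpoints in different components.
A E (10): add — endpoints in different components.
G H (10): add — endpoints in different components.
C G (13): add — endpoints in different components.
C E (15): add — endpoints in different components.
F G (15): add — endpoints in different components.
The 4th edge added is G H.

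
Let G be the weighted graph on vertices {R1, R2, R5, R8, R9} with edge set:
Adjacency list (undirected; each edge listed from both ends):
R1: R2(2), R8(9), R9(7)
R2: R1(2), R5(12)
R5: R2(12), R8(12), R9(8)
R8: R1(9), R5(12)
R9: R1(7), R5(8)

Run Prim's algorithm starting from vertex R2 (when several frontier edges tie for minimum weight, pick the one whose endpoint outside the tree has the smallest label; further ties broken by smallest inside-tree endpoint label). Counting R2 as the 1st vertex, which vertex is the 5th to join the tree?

Grow the tree from R2 using Prim:
Step 1: frontier [R1 R2 2, R2 R5 12] → take R1 R2 (2); add R1.
Step 2: frontier [R1 R9 7, R1 R8 9, R2 R5 12] → take R1 R9 (7); add R9.
Step 3: frontier [R1 R8 9, R2 R5 12, R5 R9 8] → take R5 R9 (8); add R5.
Step 4: frontier [R1 R8 9, R5 R8 12] → take R1 R8 (9); add R8.
Vertex order: R2, R1, R9, R5, R8. The 5th vertex is R8.

R8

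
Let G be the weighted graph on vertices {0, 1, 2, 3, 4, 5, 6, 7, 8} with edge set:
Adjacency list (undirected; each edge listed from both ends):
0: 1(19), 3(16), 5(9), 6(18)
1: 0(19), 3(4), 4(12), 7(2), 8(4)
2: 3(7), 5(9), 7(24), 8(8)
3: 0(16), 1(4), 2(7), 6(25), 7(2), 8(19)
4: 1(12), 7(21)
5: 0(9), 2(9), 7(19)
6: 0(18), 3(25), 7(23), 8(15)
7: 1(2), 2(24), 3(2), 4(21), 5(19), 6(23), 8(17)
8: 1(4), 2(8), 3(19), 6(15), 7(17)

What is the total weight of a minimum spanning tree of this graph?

Prim, starting at 5.
Step 1: cheapest edge leaving the tree is 0-5 (9); add 0.
Step 2: cheapest edge leaving the tree is 2-5 (9); add 2.
Step 3: cheapest edge leaving the tree is 2-3 (7); add 3.
Step 4: cheapest edge leaving the tree is 3-7 (2); add 7.
Step 5: cheapest edge leaving the tree is 1-7 (2); add 1.
Step 6: cheapest edge leaving the tree is 1-8 (4); add 8.
Step 7: cheapest edge leaving the tree is 1-4 (12); add 4.
Step 8: cheapest edge leaving the tree is 6-8 (15); add 6.
MST edges: 0-5, 2-5, 2-3, 3-7, 1-7, 1-8, 1-4, 6-8; total weight 9+9+7+2+2+4+12+15 = 60.

60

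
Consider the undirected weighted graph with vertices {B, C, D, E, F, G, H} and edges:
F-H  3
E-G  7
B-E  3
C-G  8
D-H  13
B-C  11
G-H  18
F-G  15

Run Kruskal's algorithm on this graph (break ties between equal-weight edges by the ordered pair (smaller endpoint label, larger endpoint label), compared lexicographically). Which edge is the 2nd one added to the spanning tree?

Sort edges by weight, then run Kruskal:
B-E (3): add — endpoints in different components.
F-H (3): add — endpoints in different components.
E-G (7): add — endpoints in different components.
C-G (8): add — endpoints in different components.
B-C (11): skip — B and C already connected.
D-H (13): add — endpoints in different components.
F-G (15): add — endpoints in different components.
The 2nd edge added is F-H.

F-H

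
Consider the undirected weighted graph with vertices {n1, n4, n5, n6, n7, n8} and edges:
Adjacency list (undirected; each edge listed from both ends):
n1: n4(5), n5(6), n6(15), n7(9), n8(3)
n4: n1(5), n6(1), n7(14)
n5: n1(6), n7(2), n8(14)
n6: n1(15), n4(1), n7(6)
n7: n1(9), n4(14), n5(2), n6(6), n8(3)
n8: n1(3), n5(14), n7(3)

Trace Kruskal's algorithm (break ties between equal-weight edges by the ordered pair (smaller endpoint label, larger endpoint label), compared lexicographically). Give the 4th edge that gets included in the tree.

n7-n8

Kruskal: consider edges lightest-first.
n4–n6 (1): add — endpoints in different components.
n5–n7 (2): add — endpoints in different components.
n1–n8 (3): add — endpoints in different components.
n7–n8 (3): add — endpoints in different components.
n1–n4 (5): add — endpoints in different components.
The 4th edge added is n7–n8.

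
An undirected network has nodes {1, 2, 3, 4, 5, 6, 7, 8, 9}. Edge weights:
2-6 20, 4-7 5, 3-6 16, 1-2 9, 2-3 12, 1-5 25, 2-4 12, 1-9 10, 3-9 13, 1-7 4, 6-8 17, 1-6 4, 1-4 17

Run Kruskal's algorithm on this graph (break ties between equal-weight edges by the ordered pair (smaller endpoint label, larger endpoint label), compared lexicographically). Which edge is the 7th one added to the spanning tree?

6-8

Kruskal's algorithm — process edges by increasing weight (ties by edge label):
1-6 (4): add — endpoints in different components.
1-7 (4): add — endpoints in different components.
4-7 (5): add — endpoints in different components.
1-2 (9): add — endpoints in different components.
1-9 (10): add — endpoints in different components.
2-3 (12): add — endpoints in different components.
2-4 (12): skip — 2 and 4 already connected.
3-9 (13): skip — 3 and 9 already connected.
3-6 (16): skip — 3 and 6 already connected.
1-4 (17): skip — 1 and 4 already connected.
6-8 (17): add — endpoints in different components.
2-6 (20): skip — 2 and 6 already connected.
1-5 (25): add — endpoints in different components.
The 7th edge added is 6-8.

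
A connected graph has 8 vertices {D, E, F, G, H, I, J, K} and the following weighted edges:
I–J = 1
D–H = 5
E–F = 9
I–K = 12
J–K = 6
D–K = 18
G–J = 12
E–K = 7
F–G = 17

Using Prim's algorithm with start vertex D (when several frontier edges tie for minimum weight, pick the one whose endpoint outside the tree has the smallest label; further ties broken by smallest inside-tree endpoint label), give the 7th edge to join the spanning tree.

G-J

Prim, starting at D.
Step 1: frontier [D–H 5, D–K 18] → take D–H (5); add H.
Step 2: frontier [D–K 18] → take D–K (18); add K.
Step 3: frontier [J–K 6, E–K 7, I–K 12] → take J–K (6); add J.
Step 4: frontier [I–J 1, G–J 12, E–K 7, I–K 12] → take I–J (1); add I.
Step 5: frontier [G–J 12, E–K 7] → take E–K (7); add E.
Step 6: frontier [E–F 9, G–J 12] → take E–F (9); add F.
Step 7: frontier [F–G 17, G–J 12] → take G–J (12); add G.
The 7th edge added is G–J.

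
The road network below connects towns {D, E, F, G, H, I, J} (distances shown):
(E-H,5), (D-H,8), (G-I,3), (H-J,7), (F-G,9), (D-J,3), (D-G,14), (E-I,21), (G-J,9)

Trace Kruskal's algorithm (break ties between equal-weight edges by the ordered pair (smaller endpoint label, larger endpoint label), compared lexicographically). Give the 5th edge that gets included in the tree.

F-G

Sort edges by weight, then run Kruskal:
D-J (3): add. Components now {D,J} {E} {F} {G} {H} {I}
G-I (3): add. Components now {D,J} {E} {F} {G,I} {H}
E-H (5): add. Components now {D,J} {E,H} {F} {G,I}
H-J (7): add. Components now {D,E,H,J} {F} {G,I}
D-H (8): skip — D and H already connected.
F-G (9): add. Components now {D,E,H,J} {F,G,I}
G-J (9): add. Components now {D,E,F,G,H,I,J}
The 5th edge added is F-G.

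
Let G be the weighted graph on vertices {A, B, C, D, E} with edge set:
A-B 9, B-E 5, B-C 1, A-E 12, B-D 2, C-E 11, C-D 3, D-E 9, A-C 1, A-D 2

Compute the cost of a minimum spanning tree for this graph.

Sort edges by weight, then run Kruskal:
A-C (1): add — endpoints in different components.
B-C (1): add — endpoints in different components.
A-D (2): add — endpoints in different components.
B-D (2): skip — B and D already connected.
C-D (3): skip — C and D already connected.
B-E (5): add — endpoints in different components.
MST edges: A-C, B-C, A-D, B-E; total weight 1+1+2+5 = 9.

9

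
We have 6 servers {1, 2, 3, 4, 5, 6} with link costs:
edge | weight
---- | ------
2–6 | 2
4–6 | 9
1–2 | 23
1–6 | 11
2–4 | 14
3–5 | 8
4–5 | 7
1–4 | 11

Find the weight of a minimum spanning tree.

37

Prim's algorithm from 3:
Step 1: frontier [3–5 8] → take 3–5 (8); add 5.
Step 2: frontier [4–5 7] → take 4–5 (7); add 4.
Step 3: frontier [4–6 9, 1–4 11, 2–4 14] → take 4–6 (9); add 6.
Step 4: frontier [1–4 11, 2–4 14, 2–6 2, 1–6 11] → take 2–6 (2); add 2.
Step 5: frontier [1–2 23, 1–4 11, 1–6 11] → take 1–4 (11); add 1.
MST edges: 3–5, 4–5, 4–6, 2–6, 1–4; total weight 8+7+9+2+11 = 37.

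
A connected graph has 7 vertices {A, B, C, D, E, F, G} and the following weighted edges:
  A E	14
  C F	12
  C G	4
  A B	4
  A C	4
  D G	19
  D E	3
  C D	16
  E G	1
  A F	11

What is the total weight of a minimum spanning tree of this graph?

Sort edges by weight, then run Kruskal:
E G (1): add — endpoints in different components.
D E (3): add — endpoints in different components.
A B (4): add — endpoints in different components.
A C (4): add — endpoints in different components.
C G (4): add — endpoints in different components.
A F (11): add — endpoints in different components.
MST edges: E G, D E, A B, A C, C G, A F; total weight 1+3+4+4+4+11 = 27.

27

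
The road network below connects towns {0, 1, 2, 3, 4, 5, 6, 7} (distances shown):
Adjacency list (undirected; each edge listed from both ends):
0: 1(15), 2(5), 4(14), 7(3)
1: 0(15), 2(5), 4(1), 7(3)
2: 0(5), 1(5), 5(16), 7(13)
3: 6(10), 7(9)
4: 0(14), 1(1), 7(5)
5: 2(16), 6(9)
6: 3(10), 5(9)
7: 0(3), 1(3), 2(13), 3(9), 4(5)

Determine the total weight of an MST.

40

Kruskal's algorithm — process edges by increasing weight (ties by edge label):
1 4 (1): add — endpoints in different components.
0 7 (3): add — endpoints in different components.
1 7 (3): add — endpoints in different components.
0 2 (5): add — endpoints in different components.
1 2 (5): skip — 1 and 2 already connected.
4 7 (5): skip — 4 and 7 already connected.
3 7 (9): add — endpoints in different components.
5 6 (9): add — endpoints in different components.
3 6 (10): add — endpoints in different components.
MST edges: 1 4, 0 7, 1 7, 0 2, 3 7, 5 6, 3 6; total weight 1+3+3+5+9+9+10 = 40.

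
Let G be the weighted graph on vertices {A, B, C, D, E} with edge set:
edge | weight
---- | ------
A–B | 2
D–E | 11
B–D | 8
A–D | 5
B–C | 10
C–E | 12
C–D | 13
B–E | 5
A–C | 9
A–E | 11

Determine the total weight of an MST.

21

Kruskal's algorithm — process edges by increasing weight (ties by edge label):
A–B (2): add. Components now {A,B} {C} {D} {E}
A–D (5): add. Components now {A,B,D} {C} {E}
B–E (5): add. Components now {A,B,D,E} {C}
B–D (8): skip — B and D already connected.
A–C (9): add. Components now {A,B,C,D,E}
MST edges: A–B, A–D, B–E, A–C; total weight 2+5+5+9 = 21.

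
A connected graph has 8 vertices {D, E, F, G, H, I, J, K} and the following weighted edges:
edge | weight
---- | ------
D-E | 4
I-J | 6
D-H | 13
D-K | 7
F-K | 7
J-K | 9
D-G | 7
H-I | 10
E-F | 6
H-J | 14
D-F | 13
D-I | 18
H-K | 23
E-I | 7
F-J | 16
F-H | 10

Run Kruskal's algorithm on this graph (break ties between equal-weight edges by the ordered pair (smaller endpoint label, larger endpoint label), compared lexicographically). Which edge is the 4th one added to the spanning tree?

Kruskal: consider edges lightest-first.
D-E (4): add — endpoints in different components.
E-F (6): add — endpoints in different components.
I-J (6): add — endpoints in different components.
D-G (7): add — endpoints in different components.
D-K (7): add — endpoints in different components.
E-I (7): add — endpoints in different components.
F-K (7): skip — F and K already connected.
J-K (9): skip — J and K already connected.
F-H (10): add — endpoints in different components.
The 4th edge added is D-G.

D-G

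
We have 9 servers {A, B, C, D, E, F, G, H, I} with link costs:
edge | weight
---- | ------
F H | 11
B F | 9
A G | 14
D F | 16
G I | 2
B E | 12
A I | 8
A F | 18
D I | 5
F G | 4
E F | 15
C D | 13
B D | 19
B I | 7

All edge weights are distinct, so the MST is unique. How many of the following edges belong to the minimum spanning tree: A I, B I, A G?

Kruskal: consider edges lightest-first.
G I (2): add — endpoints in different components.
F G (4): add — endpoints in different components.
D I (5): add — endpoints in different components.
B I (7): add — endpoints in different components.
A I (8): add — endpoints in different components.
B F (9): skip — B and F already connected.
F H (11): add — endpoints in different components.
B E (12): add — endpoints in different components.
C D (13): add — endpoints in different components.
MST edge set: {G I, F G, D I, B I, A I, F H, B E, C D}.
Of the listed edges, {A I, B I} are in the MST → 2.

2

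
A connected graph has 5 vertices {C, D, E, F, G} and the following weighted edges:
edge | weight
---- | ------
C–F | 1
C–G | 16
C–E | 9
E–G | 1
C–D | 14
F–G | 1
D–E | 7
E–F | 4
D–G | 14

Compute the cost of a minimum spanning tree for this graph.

Prim's algorithm from G:
Step 1: cheapest edge leaving the tree is E–G (1); add E.
Step 2: cheapest edge leaving the tree is F–G (1); add F.
Step 3: cheapest edge leaving the tree is C–F (1); add C.
Step 4: cheapest edge leaving the tree is D–E (7); add D.
MST edges: E–G, F–G, C–F, D–E; total weight 1+1+1+7 = 10.

10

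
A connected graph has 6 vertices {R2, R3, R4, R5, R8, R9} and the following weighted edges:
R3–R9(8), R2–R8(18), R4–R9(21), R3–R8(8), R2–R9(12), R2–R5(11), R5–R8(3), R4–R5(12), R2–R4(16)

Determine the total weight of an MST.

42

Prim, starting at R4.
Step 1: frontier [R4–R5 12, R2–R4 16, R4–R9 21] → take R4–R5 (12); add R5.
Step 2: frontier [R2–R4 16, R4–R9 21, R5–R8 3, R2–R5 11] → take R5–R8 (3); add R8.
Step 3: frontier [R2–R4 16, R4–R9 21, R2–R5 11, R3–R8 8, R2–R8 18] → take R3–R8 (8); add R3.
Step 4: frontier [R3–R9 8, R2–R4 16, R4–R9 21, R2–R5 11, R2–R8 18] → take R3–R9 (8); add R9.
Step 5: frontier [R2–R4 16, R2–R5 11, R2–R8 18, R2–R9 12] → take R2–R5 (11); add R2.
MST edges: R4–R5, R5–R8, R3–R8, R3–R9, R2–R5; total weight 12+3+8+8+11 = 42.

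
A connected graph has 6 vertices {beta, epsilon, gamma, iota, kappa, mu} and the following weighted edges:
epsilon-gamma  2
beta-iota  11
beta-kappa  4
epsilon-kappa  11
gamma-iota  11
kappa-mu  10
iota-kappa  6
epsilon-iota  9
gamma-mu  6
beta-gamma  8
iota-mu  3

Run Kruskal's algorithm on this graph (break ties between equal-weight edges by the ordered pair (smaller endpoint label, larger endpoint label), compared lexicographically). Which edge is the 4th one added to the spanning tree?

Kruskal's algorithm — process edges by increasing weight (ties by edge label):
epsilon-gamma (2): add. Components now {kappa} {beta} {iota} {epsilon,gamma} {mu}
iota-mu (3): add. Components now {kappa} {beta} {iota,mu} {epsilon,gamma}
beta-kappa (4): add. Components now {beta,kappa} {iota,mu} {epsilon,gamma}
gamma-mu (6): add. Components now {beta,kappa} {epsilon,gamma,iota,mu}
iota-kappa (6): add. Components now {beta,epsilon,gamma,iota,kappa,mu}
The 4th edge added is gamma-mu.

gamma-mu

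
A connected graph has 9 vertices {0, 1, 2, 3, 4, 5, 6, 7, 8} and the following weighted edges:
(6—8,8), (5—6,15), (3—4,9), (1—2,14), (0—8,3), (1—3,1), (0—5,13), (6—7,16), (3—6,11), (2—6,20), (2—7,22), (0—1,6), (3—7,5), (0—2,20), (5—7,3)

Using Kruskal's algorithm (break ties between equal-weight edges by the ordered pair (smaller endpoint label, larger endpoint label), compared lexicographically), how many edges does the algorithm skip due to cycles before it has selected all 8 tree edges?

2

Kruskal: consider edges lightest-first.
1—3 (1): add — endpoints in different components.
0—8 (3): add — endpoints in different components.
5—7 (3): add — endpoints in different components.
3—7 (5): add — endpoints in different components.
0—1 (6): add — endpoints in different components.
6—8 (8): add — endpoints in different components.
3—4 (9): add — endpoints in different components.
3—6 (11): skip — 3 and 6 already connected.
0—5 (13): skip — 0 and 5 already connected.
1—2 (14): add — endpoints in different components.
Edges rejected before the tree was complete: 2.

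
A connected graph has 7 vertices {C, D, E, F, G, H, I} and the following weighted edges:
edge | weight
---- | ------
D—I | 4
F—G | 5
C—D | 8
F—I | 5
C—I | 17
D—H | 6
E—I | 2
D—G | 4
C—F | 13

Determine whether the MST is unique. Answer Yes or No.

Kruskal: consider edges lightest-first.
E—I (2): add — endpoints in different components.
D—G (4): add — endpoints in different components.
D—I (4): add — endpoints in different components.
F—G (5): add — endpoints in different components.
F—I (5): skip — F and I already connected.
D—H (6): add — endpoints in different components.
C—D (8): add — endpoints in different components.
Non-tree edge F—I has weight 5, equal to the heaviest edge on its tree cycle — swapping gives another MST of the same weight. Not unique.

No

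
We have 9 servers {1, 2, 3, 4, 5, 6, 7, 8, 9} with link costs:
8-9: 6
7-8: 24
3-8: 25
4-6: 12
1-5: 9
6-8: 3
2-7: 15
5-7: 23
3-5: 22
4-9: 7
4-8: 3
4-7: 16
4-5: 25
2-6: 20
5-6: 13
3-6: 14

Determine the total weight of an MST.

Grow the tree from 1 using Prim:
Step 1: cheapest edge leaving the tree is 1-5 (9); add 5.
Step 2: cheapest edge leaving the tree is 5-6 (13); add 6.
Step 3: cheapest edge leaving the tree is 6-8 (3); add 8.
Step 4: cheapest edge leaving the tree is 4-8 (3); add 4.
Step 5: cheapest edge leaving the tree is 8-9 (6); add 9.
Step 6: cheapest edge leaving the tree is 3-6 (14); add 3.
Step 7: cheapest edge leaving the tree is 4-7 (16); add 7.
Step 8: cheapest edge leaving the tree is 2-7 (15); add 2.
MST edges: 1-5, 5-6, 6-8, 4-8, 8-9, 3-6, 4-7, 2-7; total weight 9+13+3+3+6+14+16+15 = 79.

79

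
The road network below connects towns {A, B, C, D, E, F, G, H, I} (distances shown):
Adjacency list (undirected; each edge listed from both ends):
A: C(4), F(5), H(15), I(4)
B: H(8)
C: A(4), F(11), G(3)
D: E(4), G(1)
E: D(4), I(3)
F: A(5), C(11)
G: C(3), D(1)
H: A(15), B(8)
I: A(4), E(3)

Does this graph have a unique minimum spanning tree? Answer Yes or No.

Kruskal: consider edges lightest-first.
D-G (1): add — endpoints in different components.
C-G (3): add — endpoints in different components.
E-I (3): add — endpoints in different components.
A-C (4): add — endpoints in different components.
A-I (4): add — endpoints in different components.
D-E (4): skip — D and E already connected.
A-F (5): add — endpoints in different components.
B-H (8): add — endpoints in different components.
C-F (11): skip — C and F already connected.
A-H (15): add — endpoints in different components.
Non-tree edge D-E has weight 4, equal to the heaviest edge on its tree cycle — swapping gives another MST of the same weight. Not unique.

No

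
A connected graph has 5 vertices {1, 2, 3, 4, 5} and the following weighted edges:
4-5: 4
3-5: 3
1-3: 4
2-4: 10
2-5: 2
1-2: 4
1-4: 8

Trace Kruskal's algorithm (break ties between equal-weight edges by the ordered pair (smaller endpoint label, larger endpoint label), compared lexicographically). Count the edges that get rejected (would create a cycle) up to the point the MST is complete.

1

Sort edges by weight, then run Kruskal:
2-5 (2): add. Components now {1} {2,5} {3} {4}
3-5 (3): add. Components now {1} {2,3,5} {4}
1-2 (4): add. Components now {1,2,3,5} {4}
1-3 (4): skip — 1 and 3 already connected.
4-5 (4): add. Components now {1,2,3,4,5}
Edges rejected before the tree was complete: 1.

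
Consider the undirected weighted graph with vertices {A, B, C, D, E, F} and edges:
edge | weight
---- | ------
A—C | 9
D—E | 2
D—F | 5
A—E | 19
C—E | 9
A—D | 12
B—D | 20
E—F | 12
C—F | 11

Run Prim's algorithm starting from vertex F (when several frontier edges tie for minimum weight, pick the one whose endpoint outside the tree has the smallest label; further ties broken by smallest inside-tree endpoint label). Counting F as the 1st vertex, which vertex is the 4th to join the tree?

C

Prim's algorithm from F:
Step 1: frontier [D—F 5, C—F 11, E—F 12] → take D—F (5); add D.
Step 2: frontier [D—E 2, A—D 12, B—D 20, C—F 11, E—F 12] → take D—E (2); add E.
Step 3: frontier [A—D 12, B—D 20, C—E 9, A—E 19, C—F 11] → take C—E (9); add C.
Step 4: frontier [A—C 9, A—D 12, B—D 20, A—E 19] → take A—C (9); add A.
Step 5: frontier [B—D 20] → take B—D (20); add B.
Vertex order: F, D, E, C, A, B. The 4th vertex is C.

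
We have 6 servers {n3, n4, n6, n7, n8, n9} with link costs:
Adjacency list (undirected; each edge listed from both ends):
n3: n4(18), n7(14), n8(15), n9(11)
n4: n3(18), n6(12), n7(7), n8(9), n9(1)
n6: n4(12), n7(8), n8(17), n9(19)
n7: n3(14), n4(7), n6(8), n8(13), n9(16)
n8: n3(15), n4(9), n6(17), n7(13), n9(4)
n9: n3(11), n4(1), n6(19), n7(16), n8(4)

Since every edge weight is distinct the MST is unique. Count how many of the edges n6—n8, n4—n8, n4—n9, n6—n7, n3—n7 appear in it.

2

Kruskal's algorithm — process edges by increasing weight (ties by edge label):
n4—n9 (1): add. Components now {n7} {n4,n9} {n6} {n3} {n8}
n8—n9 (4): add. Components now {n7} {n4,n8,n9} {n6} {n3}
n4—n7 (7): add. Components now {n4,n7,n8,n9} {n6} {n3}
n6—n7 (8): add. Components now {n4,n6,n7,n8,n9} {n3}
n4—n8 (9): skip — n4 and n8 already connected.
n3—n9 (11): add. Components now {n3,n4,n6,n7,n8,n9}
MST edge set: {n4—n9, n8—n9, n4—n7, n6—n7, n3—n9}.
Of the listed edges, {n4—n9, n6—n7} are in the MST → 2.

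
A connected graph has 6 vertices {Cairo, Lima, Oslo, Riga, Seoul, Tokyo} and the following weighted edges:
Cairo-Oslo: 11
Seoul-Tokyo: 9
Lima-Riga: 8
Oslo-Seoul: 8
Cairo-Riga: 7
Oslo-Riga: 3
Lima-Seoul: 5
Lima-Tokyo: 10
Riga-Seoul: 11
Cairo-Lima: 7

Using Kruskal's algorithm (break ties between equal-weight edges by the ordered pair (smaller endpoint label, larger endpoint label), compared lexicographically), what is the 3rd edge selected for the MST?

Cairo-Lima

Sort edges by weight, then run Kruskal:
Oslo-Riga (3): add — endpoints in different components.
Lima-Seoul (5): add — endpoints in different components.
Cairo-Lima (7): add — endpoints in different components.
Cairo-Riga (7): add — endpoints in different components.
Lima-Riga (8): skip — Riga and Lima already connected.
Oslo-Seoul (8): skip — Oslo and Seoul already connected.
Seoul-Tokyo (9): add — endpoints in different components.
The 3rd edge added is Cairo-Lima.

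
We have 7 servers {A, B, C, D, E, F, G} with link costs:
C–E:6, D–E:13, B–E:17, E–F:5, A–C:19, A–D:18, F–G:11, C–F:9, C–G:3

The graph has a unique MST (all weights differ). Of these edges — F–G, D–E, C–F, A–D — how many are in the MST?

Kruskal's algorithm — process edges by increasing weight (ties by edge label):
C–G (3): add — endpoints in different components.
E–F (5): add — endpoints in different components.
C–E (6): add — endpoints in different components.
C–F (9): skip — C and F already connected.
F–G (11): skip — F and G already connected.
D–E (13): add — endpoints in different components.
B–E (17): add — endpoints in different components.
A–D (18): add — endpoints in different components.
MST edge set: {C–G, E–F, C–E, D–E, B–E, A–D}.
Of the listed edges, {D–E, A–D} are in the MST → 2.

2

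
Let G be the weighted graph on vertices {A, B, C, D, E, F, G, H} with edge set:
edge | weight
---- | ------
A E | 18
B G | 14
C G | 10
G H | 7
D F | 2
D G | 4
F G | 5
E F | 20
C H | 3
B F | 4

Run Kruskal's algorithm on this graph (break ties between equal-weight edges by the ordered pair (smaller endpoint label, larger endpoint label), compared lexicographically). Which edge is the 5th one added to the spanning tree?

G-H

Kruskal's algorithm — process edges by increasing weight (ties by edge label):
D F (2): add — endpoints in different components.
C H (3): add — endpoints in different components.
B F (4): add — endpoints in different components.
D G (4): add — endpoints in different components.
F G (5): skip — F and G already connected.
G H (7): add — endpoints in different components.
C G (10): skip — C and G already connected.
B G (14): skip — B and G already connected.
A E (18): add — endpoints in different components.
E F (20): add — endpoints in different components.
The 5th edge added is G H.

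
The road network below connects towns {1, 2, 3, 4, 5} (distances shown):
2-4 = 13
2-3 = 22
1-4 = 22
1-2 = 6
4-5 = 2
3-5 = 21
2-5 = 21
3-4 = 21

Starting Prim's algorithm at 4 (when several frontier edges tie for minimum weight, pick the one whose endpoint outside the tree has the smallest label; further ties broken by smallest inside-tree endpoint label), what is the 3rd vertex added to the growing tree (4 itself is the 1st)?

Prim, starting at 4.
Step 1: frontier [4-5 2, 2-4 13, 3-4 21, 1-4 22] → take 4-5 (2); add 5.
Step 2: frontier [2-4 13, 3-4 21, 1-4 22, 2-5 21, 3-5 21] → take 2-4 (13); add 2.
Step 3: frontier [1-2 6, 2-3 22, 3-4 21, 1-4 22, 3-5 21] → take 1-2 (6); add 1.
Step 4: frontier [2-3 22, 3-4 21, 3-5 21] → take 3-4 (21); add 3.
Vertex order: 4, 5, 2, 1, 3. The 3rd vertex is 2.

2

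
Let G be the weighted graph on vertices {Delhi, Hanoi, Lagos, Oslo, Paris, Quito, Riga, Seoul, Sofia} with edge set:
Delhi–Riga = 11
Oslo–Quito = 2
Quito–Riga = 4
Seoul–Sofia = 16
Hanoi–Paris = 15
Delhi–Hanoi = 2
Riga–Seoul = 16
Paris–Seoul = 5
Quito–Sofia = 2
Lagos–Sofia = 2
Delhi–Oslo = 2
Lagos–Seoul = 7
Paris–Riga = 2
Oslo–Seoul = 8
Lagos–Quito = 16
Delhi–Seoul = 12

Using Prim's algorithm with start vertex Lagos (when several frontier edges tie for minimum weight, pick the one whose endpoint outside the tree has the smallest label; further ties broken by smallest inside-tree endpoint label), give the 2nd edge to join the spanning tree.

Quito-Sofia

Grow the tree from Lagos using Prim:
Step 1: cheapest edge leaving the tree is Lagos–Sofia (2); add Sofia.
Step 2: cheapest edge leaving the tree is Quito–Sofia (2); add Quito.
Step 3: cheapest edge leaving the tree is Oslo–Quito (2); add Oslo.
Step 4: cheapest edge leaving the tree is Delhi–Oslo (2); add Delhi.
Step 5: cheapest edge leaving the tree is Delhi–Hanoi (2); add Hanoi.
Step 6: cheapest edge leaving the tree is Quito–Riga (4); add Riga.
Step 7: cheapest edge leaving the tree is Paris–Riga (2); add Paris.
Step 8: cheapest edge leaving the tree is Paris–Seoul (5); add Seoul.
The 2nd edge added is Quito–Sofia.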